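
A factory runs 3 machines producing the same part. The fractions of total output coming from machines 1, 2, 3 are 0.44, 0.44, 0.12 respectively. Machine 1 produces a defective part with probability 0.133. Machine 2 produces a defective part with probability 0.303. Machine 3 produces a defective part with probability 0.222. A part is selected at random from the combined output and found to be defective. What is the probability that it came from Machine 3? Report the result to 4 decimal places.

Posterior probability ≈ 0.1219

Tabulate prior·likelihood by source: [1] prior 0.44, lik 0.133, product 0.05852; [2] prior 0.44, lik 0.303, product 0.1333; [3] prior 0.12, lik 0.222, product 0.02664.
Normalizing constant = 0.21848; the posterior for Machine 3 is its product over the sum, 0.02664/0.21848 = 0.1219.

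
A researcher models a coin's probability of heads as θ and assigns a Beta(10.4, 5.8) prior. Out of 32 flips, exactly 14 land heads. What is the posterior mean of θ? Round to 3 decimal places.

Posterior mean ≈ 0.506

Observing 14 successes and 18 failures updates Beta(10.4, 5.8) by adding the success and failure counts to the two shape parameters: α = 10.4+14 = 24.4, β = 5.8+18 = 23.8.
Posterior mean = α/(α+β) = 24.4/48.2 = 0.506.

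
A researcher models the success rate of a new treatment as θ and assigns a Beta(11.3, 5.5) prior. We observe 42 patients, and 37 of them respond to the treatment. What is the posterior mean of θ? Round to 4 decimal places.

Posterior mean ≈ 0.8214

The binomial likelihood is conjugate to the Beta prior: with 37 successes and 5 failures, the posterior is Beta(11.3+37, 5.5+5) = Beta(48.3, 10.5).
E[θ | data] = 48.3/(48.3+10.5) = 0.8214.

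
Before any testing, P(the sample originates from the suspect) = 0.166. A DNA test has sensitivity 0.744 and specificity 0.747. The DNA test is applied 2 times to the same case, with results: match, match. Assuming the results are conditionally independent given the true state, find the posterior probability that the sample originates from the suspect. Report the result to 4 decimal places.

Posterior P(H) ≈ 0.6325

Let H be the event that the sample originates from the suspect; start with P(H) = 0.166. P('match'|H) = 0.744, P('match'|¬H) = 0.253.
Update on result 1 ('match'): P(H) ← 0.744·0.1660 / (0.744·0.1660 + 0.253·0.8340) = 0.12350/0.33451 = 0.3692.
Update on result 2 ('match'): P(H) ← 0.744·0.3692 / (0.744·0.3692 + 0.253·0.6308) = 0.27469/0.43428 = 0.6325.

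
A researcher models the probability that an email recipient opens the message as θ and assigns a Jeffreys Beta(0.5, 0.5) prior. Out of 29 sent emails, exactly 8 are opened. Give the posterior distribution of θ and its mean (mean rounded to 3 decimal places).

The binomial likelihood is conjugate to the Beta prior: with 8 successes and 21 failures, the posterior is Beta(0.5+8, 0.5+21) = Beta(8.5, 21.5).
Posterior mean = α/(α+β) = 8.5/30 = 0.283.

Posterior: Beta(8.5, 21.5); mean ≈ 0.283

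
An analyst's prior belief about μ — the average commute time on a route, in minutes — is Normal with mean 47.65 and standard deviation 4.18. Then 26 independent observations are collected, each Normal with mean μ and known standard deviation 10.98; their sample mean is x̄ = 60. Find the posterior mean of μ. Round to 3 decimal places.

Prior precision 1/τ₀² = 1/4.18² = 0.0572331; data precision n/σ² = 26/10.98² = 0.215660.
Posterior precision = 0.0572331 + 0.215660 = 0.272893.
Posterior mean = (0.0572331·47.65 + 0.215660·60) / 0.272893 = 57.410.

Posterior mean ≈ 57.410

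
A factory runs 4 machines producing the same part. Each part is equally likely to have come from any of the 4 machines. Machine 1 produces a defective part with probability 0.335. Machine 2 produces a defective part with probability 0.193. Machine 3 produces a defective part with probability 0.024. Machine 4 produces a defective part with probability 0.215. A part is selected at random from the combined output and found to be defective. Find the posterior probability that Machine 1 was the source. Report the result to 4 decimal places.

P(defective|M1) = 0.335; P(defective|M2) = 0.193; P(defective|M3) = 0.024; P(defective|M4) = 0.215.
Prior × likelihood for each source: 0.25·0.335=0.08375, 0.25·0.193=0.04825, 0.25·0.024=0.006000, 0.25·0.215=0.05375. Summing gives P(defective) = 0.19175.
P(Machine 1 | defective) = 0.08375 / 0.19175 = 0.4368.

Posterior probability ≈ 0.4368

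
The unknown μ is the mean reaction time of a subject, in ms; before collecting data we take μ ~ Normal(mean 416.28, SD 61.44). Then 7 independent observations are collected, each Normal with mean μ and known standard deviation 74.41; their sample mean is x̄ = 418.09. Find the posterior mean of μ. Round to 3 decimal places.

Prior precision 1/τ₀² = 1/61.44² = 0.00026491; data precision n/σ² = 7/74.41² = 0.00126426.
Posterior precision = 0.00026491 + 0.00126426 = 0.00152917.
Posterior mean = (0.00026491·416.28 + 0.00126426·418.09) / 0.00152917 = 417.776.

Posterior mean ≈ 417.776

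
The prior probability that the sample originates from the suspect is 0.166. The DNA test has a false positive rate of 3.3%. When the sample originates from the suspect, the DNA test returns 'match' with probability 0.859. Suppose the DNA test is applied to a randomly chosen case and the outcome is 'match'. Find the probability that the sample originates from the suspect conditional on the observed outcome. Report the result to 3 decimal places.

Write H for 'the sample originates from the suspect'. Prior odds H:¬H = 0.166/0.834 = 0.19904. For the 'match' outcome, the likelihood ratio is 0.859/0.033 = 26.030.
Posterior odds = 0.19904 × 26.030 = 5.1811, so P(H|E) = 5.1811/(1+5.1811) = 0.838.

P(H | E) ≈ 0.838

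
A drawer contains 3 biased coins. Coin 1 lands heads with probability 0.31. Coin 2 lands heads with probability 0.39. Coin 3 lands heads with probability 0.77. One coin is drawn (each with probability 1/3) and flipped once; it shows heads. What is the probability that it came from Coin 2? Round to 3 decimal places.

P(heads|C1) = 0.31; P(heads|C2) = 0.39; P(heads|C3) = 0.77.
Prior × likelihood for each source: 0.333333·0.31=0.1033, 0.333333·0.39=0.1300, 0.333333·0.77=0.2567. Summing gives P(heads) = 0.49000.
P(Coin 2 | heads) = 0.1300 / 0.49000 = 0.265.

Posterior probability ≈ 0.265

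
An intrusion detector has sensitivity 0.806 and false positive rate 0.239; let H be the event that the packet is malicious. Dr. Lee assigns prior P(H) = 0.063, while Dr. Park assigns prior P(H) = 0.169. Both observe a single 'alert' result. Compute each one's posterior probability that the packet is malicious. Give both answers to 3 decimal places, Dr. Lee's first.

Dr. Lee: 0.185; Dr. Park: 0.407

P('+'|H) = 0.806, P('+'|¬H) = 0.239.
Dr. Lee: numerator 0.806·0.063 = 0.050778; evidence = 0.050778+0.239·0.937 = 0.27472; posterior = 0.185.
Dr. Park: numerator 0.806·0.169 = 0.13621; evidence = 0.13621+0.239·0.831 = 0.33482; posterior = 0.407.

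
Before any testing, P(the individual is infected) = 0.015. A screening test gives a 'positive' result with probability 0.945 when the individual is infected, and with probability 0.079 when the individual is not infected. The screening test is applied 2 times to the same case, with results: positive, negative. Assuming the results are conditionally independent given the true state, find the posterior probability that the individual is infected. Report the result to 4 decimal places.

Posterior P(H) ≈ 0.0108

With H the event that the individual is infected, the joint likelihood of the observed sequence is P(data|H) = 0.945·0.055 = 0.051975 and P(data|¬H) = 0.079·0.921 = 0.072759.
Bayes: P(H|data) = 0.015·0.051975 / (0.015·0.051975 + 0.985·0.072759) = 0.00077962/0.072447 = 0.0108.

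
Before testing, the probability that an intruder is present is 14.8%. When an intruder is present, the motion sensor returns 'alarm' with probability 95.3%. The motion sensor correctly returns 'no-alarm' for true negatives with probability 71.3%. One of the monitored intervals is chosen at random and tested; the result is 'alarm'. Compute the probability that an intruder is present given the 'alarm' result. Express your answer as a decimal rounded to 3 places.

P(H | E) ≈ 0.366

Write H for 'an intruder is present'. Prior odds H:¬H = 0.148/0.852 = 0.17371. For the 'alarm' outcome, the likelihood ratio is 0.953/0.287 = 3.3206.
Posterior odds = 0.17371 × 3.3206 = 0.57681, so P(H|E) = 0.57681/(1+0.57681) = 0.366.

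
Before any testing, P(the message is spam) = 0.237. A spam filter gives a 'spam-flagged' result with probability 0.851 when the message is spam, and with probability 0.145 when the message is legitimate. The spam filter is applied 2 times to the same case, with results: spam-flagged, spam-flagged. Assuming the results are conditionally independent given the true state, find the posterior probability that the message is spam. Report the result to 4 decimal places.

Let H be the event that the message is spam; start with P(H) = 0.237. P('spam-flagged'|H) = 0.851, P('spam-flagged'|¬H) = 0.145.
Update on result 1 ('spam-flagged'): P(H) ← 0.851·0.2370 / (0.851·0.2370 + 0.145·0.7630) = 0.20169/0.31232 = 0.6458.
Update on result 2 ('spam-flagged'): P(H) ← 0.851·0.6458 / (0.851·0.6458 + 0.145·0.3542) = 0.54955/0.60091 = 0.9145.

Posterior P(H) ≈ 0.9145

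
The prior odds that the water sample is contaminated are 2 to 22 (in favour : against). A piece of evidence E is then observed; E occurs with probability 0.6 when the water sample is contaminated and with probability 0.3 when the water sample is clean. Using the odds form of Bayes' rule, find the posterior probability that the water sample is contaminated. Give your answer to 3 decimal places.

Prior odds = 2/22 = 0.090909. In log-odds, ln(0.090909) = -2.3979.
Add log likelihood ratio: ln(2.0000) = 0.69315.
Posterior log-odds = -1.7047, so posterior odds = exp(-1.7047) = 0.18182. Converting, P(H|E) = 0.18182/1.1818 = 0.154.

Posterior probability ≈ 0.154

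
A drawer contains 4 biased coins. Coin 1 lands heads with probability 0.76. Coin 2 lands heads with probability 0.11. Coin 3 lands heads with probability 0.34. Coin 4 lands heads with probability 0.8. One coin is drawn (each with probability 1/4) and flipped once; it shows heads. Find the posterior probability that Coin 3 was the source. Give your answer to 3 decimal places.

Tabulate prior·likelihood by source: [1] prior 0.25, lik 0.76, product 0.1900; [2] prior 0.25, lik 0.11, product 0.02750; [3] prior 0.25, lik 0.34, product 0.08500; [4] prior 0.25, lik 0.8, product 0.2000.
Normalizing constant = 0.50250; the posterior for Coin 3 is its product over the sum, 0.08500/0.50250 = 0.169.

Posterior probability ≈ 0.169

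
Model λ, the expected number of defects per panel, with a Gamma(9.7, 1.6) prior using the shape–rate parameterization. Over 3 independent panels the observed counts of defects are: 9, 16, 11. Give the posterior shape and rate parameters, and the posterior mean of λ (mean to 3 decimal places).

Posterior: Gamma(shape=45.7, rate=4.6); mean ≈ 9.935

Total count ∑xᵢ = 36 over n = 3 panels.
Gamma is conjugate to the Poisson likelihood: posterior is Gamma(shape = 9.7+36 = 45.7, rate = 1.6+3 = 4.6).
Posterior mean = shape/rate = 45.7/4.6 = 9.935.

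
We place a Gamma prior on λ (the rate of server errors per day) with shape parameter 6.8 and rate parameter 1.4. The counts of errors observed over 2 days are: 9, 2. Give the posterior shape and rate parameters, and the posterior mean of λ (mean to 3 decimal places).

Posterior: Gamma(shape=17.8, rate=3.4); mean ≈ 5.235

Total count ∑xᵢ = 11 over n = 2 days.
Gamma is conjugate to the Poisson likelihood: posterior is Gamma(shape = 6.8+11 = 17.8, rate = 1.4+2 = 3.4).
Posterior mean = shape/rate = 17.8/3.4 = 5.235.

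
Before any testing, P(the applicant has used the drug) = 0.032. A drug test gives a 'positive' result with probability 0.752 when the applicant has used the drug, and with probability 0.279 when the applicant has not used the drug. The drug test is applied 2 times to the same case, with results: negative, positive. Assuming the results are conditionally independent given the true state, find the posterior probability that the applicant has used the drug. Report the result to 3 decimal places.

Posterior P(H) ≈ 0.030

Let H be the event that the applicant has used the drug; start with P(H) = 0.032. P('positive'|H) = 0.752, P('positive'|¬H) = 0.279.
Update on result 1 ('negative'): P(H) ← 0.248·0.0320 / (0.248·0.0320 + 0.721·0.9680) = 0.0079360/0.70586 = 0.0112.
Update on result 2 ('positive'): P(H) ← 0.752·0.0112 / (0.752·0.0112 + 0.279·0.9888) = 0.0084547/0.28432 = 0.0297.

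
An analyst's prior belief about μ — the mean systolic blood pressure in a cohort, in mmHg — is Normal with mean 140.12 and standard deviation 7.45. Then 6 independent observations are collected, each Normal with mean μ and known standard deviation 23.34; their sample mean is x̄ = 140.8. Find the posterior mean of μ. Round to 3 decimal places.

With known σ, the Normal prior is conjugate. Weight on the data is w = (n/σ²)/(n/σ² + 1/τ₀²) = 0.0110141/(0.0110141+0.0180172) = 0.37939.
Posterior mean = w·x̄ + (1−w)·μ₀ = 0.37939·140.8 + 0.62061·140.12 = 140.378.

Posterior mean ≈ 140.378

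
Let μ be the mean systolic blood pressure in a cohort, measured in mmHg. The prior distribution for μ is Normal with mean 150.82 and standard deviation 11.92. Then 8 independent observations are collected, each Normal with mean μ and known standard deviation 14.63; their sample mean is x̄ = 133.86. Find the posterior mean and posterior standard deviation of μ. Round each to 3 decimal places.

Posterior mean ≈ 136.547; posterior SD ≈ 4.745

Prior precision 1/τ₀² = 1/11.92² = 0.00703797; data precision n/σ² = 8/14.63² = 0.0373767.
Posterior precision = 0.00703797 + 0.0373767 = 0.0444147, giving posterior SD = 1/√0.0444147 = 4.745.
Posterior mean = (0.00703797·150.82 + 0.0373767·133.86) / 0.0444147 = 136.547.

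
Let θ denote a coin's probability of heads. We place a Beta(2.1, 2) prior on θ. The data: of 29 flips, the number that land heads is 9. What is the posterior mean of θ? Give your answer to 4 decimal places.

The binomial likelihood is conjugate to the Beta prior: with 9 successes and 20 failures, the posterior is Beta(2.1+9, 2+20) = Beta(11.1, 22).
Posterior mean = α/(α+β) = 11.1/33.1 = 0.3353.

Posterior mean ≈ 0.3353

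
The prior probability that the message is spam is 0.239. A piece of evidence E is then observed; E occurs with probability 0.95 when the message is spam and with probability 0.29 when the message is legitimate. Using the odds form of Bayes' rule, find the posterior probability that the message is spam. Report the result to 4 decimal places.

Posterior probability ≈ 0.5071

Prior odds = 0.239/(1−0.239) = 0.31406. In log-odds, ln(0.31406) = -1.1582.
Add log likelihood ratio: ln(3.2759) = 1.1866.
Posterior log-odds = 0.028411, so posterior odds = exp(0.028411) = 1.0288. Converting, P(H|E) = 1.0288/2.0288 = 0.5071.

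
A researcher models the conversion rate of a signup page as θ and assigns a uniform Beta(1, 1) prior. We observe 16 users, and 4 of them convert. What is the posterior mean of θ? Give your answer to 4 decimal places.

Posterior mean ≈ 0.2778

Observing 4 successes and 12 failures updates Beta(1, 1) by adding the success and failure counts to the two shape parameters: α = 1+4 = 5, β = 1+12 = 13.
Posterior mean = α/(α+β) = 5/18 = 0.2778.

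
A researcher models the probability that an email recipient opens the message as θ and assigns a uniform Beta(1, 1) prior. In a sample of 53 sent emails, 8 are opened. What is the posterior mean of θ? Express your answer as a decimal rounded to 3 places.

The binomial likelihood is conjugate to the Beta prior: with 8 successes and 45 failures, the posterior is Beta(1+8, 1+45) = Beta(9, 46).
Posterior mean = α/(α+β) = 9/55 = 0.164.

Posterior mean ≈ 0.164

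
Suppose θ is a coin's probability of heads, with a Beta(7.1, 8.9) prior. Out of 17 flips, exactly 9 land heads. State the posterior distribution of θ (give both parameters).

Posterior: Beta(16.1, 16.9)

Observing 9 successes and 8 failures updates Beta(7.1, 8.9) by adding the success and failure counts to the two shape parameters: α = 7.1+9 = 16.1, β = 8.9+8 = 16.9.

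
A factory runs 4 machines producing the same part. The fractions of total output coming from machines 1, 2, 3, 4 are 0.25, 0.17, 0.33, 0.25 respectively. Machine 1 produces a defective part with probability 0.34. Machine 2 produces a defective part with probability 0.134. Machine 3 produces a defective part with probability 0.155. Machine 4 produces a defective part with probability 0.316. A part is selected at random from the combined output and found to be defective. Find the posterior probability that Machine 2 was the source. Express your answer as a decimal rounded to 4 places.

Posterior probability ≈ 0.0957

Tabulate prior·likelihood by source: [1] prior 0.25, lik 0.34, product 0.08500; [2] prior 0.17, lik 0.134, product 0.02278; [3] prior 0.33, lik 0.155, product 0.05115; [4] prior 0.25, lik 0.316, product 0.07900.
Normalizing constant = 0.23793; the posterior for Machine 2 is its product over the sum, 0.02278/0.23793 = 0.0957.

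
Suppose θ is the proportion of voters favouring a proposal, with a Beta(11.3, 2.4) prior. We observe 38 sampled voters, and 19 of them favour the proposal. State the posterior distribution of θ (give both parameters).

Posterior: Beta(30.3, 21.4)

Observing 19 successes and 19 failures updates Beta(11.3, 2.4) by adding the success and failure counts to the two shape parameters: α = 11.3+19 = 30.3, β = 2.4+19 = 21.4.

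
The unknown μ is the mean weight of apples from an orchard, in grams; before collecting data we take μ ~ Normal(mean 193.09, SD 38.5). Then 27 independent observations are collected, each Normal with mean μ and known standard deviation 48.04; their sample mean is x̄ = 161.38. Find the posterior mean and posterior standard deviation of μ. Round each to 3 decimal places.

Prior precision 1/τ₀² = 1/38.5² = 0.00067465; data precision n/σ² = 27/48.04² = 0.0116992.
Posterior precision = 0.00067465 + 0.0116992 = 0.0123739, giving posterior SD = 1/√0.0123739 = 8.990.
Posterior mean = (0.00067465·193.09 + 0.0116992·161.38) / 0.0123739 = 163.109.

Posterior mean ≈ 163.109; posterior SD ≈ 8.990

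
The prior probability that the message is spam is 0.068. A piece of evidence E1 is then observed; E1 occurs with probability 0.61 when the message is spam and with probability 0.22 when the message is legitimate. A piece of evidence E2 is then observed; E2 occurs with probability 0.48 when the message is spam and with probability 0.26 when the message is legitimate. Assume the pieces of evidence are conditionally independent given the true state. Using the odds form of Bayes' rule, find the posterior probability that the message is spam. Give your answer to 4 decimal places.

Posterior probability ≈ 0.2719

Prior odds = 0.068/(1−0.068) = 0.072961.
Likelihood ratio for E1 = 0.61/0.22 = 2.7727.
Likelihood ratio for E2 = 0.48/0.26 = 1.8462.
Posterior odds = prior odds × LR₁ × LR₂ = 0.37348.
Posterior probability = odds/(1+odds) = 0.37348/1.3735 = 0.2719.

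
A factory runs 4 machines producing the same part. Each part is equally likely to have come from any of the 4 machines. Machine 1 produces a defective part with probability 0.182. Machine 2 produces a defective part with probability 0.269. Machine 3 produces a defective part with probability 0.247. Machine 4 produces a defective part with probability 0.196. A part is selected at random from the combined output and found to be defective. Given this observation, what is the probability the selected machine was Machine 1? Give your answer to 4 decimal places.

Posterior probability ≈ 0.2036

Tabulate prior·likelihood by source: [1] prior 0.25, lik 0.182, product 0.04550; [2] prior 0.25, lik 0.269, product 0.06725; [3] prior 0.25, lik 0.247, product 0.06175; [4] prior 0.25, lik 0.196, product 0.04900.
Normalizing constant = 0.22350; the posterior for Machine 1 is its product over the sum, 0.04550/0.22350 = 0.2036.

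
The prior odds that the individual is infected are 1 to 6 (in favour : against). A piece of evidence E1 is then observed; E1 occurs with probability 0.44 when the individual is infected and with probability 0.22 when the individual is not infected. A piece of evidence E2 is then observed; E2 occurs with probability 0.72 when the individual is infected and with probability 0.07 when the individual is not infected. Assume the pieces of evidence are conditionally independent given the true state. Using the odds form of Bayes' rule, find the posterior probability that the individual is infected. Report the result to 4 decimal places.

Prior odds = 1/6 = 0.16667. In log-odds, ln(0.16667) = -1.7918.
Add log likelihood ratios: ln(2.0000) + ln(10.286) = 3.0239.
Posterior log-odds = 1.2321, so posterior odds = exp(1.2321) = 3.4286. Converting, P(H|E) = 3.4286/4.4286 = 0.7742.

Posterior probability ≈ 0.7742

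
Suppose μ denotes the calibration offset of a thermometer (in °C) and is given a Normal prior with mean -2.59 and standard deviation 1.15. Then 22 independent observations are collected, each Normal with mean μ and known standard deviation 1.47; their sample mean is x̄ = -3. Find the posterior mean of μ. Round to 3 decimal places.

Posterior mean ≈ -2.972

With known σ, the Normal prior is conjugate. Weight on the data is w = (n/σ²)/(n/σ² + 1/τ₀²) = 10.1809/(10.1809+0.756144) = 0.93086.
Posterior mean = w·x̄ + (1−w)·μ₀ = 0.93086·-3 + 0.069136·-2.59 = -2.972.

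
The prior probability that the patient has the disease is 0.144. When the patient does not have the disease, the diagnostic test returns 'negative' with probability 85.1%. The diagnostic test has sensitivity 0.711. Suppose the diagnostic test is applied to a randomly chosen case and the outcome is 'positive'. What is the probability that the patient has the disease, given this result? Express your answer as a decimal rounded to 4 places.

P(H | E) ≈ 0.4453

Let H be the event that the patient has the disease. P(H) = 0.144, so P(¬H) = 0.856. With E the 'positive' result, P(E|H) = 0.711 and P(E|¬H) = 0.149.
P(E) = 0.711·0.144 + 0.149·0.856 = 0.10238 + 0.12754 = 0.22993.
By Bayes' theorem, P(H|E) = 0.10238 / 0.22993 = 0.4453.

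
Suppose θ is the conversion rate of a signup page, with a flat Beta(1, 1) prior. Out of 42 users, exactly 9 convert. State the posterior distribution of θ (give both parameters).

Observing 9 successes and 33 failures updates Beta(1, 1) by adding the success and failure counts to the two shape parameters: α = 1+9 = 10, β = 1+33 = 34.

Posterior: Beta(10, 34)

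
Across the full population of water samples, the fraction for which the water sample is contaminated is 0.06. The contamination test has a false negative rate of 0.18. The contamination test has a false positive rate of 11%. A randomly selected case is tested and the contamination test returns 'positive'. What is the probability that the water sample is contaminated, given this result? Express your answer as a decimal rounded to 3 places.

Let H be the event that the water sample is contaminated. P(H) = 0.06, so P(¬H) = 0.94. With E the 'positive' result, P(E|H) = 0.82 and P(E|¬H) = 0.11.
P(E) = 0.82·0.06 + 0.11·0.94 = 0.049200 + 0.10340 = 0.15260.
By Bayes' theorem, P(H|E) = 0.049200 / 0.15260 = 0.322.

P(H | E) ≈ 0.322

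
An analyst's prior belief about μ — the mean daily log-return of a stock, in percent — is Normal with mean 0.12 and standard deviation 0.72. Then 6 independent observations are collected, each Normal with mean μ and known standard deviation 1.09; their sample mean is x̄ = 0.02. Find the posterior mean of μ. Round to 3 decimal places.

Posterior mean ≈ 0.048

With known σ, the Normal prior is conjugate. Weight on the data is w = (n/σ²)/(n/σ² + 1/τ₀²) = 5.05008/(5.05008+1.92901) = 0.72360.
Posterior mean = w·x̄ + (1−w)·μ₀ = 0.72360·0.02 + 0.27640·0.12 = 0.048.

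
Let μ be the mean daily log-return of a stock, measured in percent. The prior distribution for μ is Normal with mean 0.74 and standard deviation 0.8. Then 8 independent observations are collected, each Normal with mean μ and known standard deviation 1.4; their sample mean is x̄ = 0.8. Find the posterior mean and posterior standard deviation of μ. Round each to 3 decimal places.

Prior precision 1/τ₀² = 1/0.8² = 1.56250; data precision n/σ² = 8/1.4² = 4.08163.
Posterior precision = 1.56250 + 4.08163 = 5.64413, giving posterior SD = 1/√5.64413 = 0.421.
Posterior mean = (1.56250·0.74 + 4.08163·0.8) / 5.64413 = 0.783.

Posterior mean ≈ 0.783; posterior SD ≈ 0.421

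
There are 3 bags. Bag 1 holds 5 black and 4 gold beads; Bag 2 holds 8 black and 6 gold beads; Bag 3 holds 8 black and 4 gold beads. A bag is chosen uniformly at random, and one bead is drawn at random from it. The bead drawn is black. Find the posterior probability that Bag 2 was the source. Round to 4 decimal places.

Posterior probability ≈ 0.3186

P(black|Bag 1) = 0.5556; P(black|Bag 2) = 0.5714; P(black|Bag 3) = 0.6667.
Prior × likelihood for each source: 0.333333·0.5556=0.1852, 0.333333·0.5714=0.1905, 0.333333·0.6667=0.2222. Summing gives P(black) = 0.59788.
P(Bag 2 | black) = 0.1905 / 0.59788 = 0.3186.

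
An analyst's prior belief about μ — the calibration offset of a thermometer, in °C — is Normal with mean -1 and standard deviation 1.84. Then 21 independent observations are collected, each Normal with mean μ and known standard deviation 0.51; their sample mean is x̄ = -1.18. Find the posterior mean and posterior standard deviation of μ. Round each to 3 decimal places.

Posterior mean ≈ -1.179; posterior SD ≈ 0.111

With known σ, the Normal prior is conjugate. Weight on the data is w = (n/σ²)/(n/σ² + 1/τ₀²) = 80.7382/(80.7382+0.295369) = 0.99635.
Posterior mean = w·x̄ + (1−w)·μ₀ = 0.99635·-1.18 + 0.0036450·-1 = -1.179. Posterior variance = 1/(80.7382+0.295369) = 0.0123406, so SD = 0.111.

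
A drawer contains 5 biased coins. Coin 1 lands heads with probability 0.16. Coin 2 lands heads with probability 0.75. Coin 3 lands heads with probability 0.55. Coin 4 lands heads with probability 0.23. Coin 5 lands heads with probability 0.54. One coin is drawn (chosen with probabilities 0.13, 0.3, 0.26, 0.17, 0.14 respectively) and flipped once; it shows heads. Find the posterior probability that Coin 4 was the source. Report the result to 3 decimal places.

Tabulate prior·likelihood by source: [1] prior 0.13, lik 0.16, product 0.02080; [2] prior 0.3, lik 0.75, product 0.2250; [3] prior 0.26, lik 0.55, product 0.1430; [4] prior 0.17, lik 0.23, product 0.03910; [5] prior 0.14, lik 0.54, product 0.07560.
Normalizing constant = 0.50350; the posterior for Coin 4 is its product over the sum, 0.03910/0.50350 = 0.078.

Posterior probability ≈ 0.078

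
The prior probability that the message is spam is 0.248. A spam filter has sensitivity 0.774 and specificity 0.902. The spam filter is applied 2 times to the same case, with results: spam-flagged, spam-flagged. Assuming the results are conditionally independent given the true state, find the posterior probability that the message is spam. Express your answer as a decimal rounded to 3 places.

Let H be the event that the message is spam; start with P(H) = 0.248. P('spam-flagged'|H) = 0.774, P('spam-flagged'|¬H) = 0.098.
Update on result 1 ('spam-flagged'): P(H) ← 0.774·0.2480 / (0.774·0.2480 + 0.098·0.7520) = 0.19195/0.26565 = 0.7226.
Update on result 2 ('spam-flagged'): P(H) ← 0.774·0.7226 / (0.774·0.7226 + 0.098·0.2774) = 0.55928/0.58646 = 0.9536.

Posterior P(H) ≈ 0.954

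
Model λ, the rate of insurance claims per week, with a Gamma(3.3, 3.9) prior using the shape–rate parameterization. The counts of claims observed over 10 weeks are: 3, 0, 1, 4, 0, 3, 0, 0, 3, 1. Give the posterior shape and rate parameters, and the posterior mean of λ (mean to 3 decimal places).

The Poisson likelihood adds the total count to the shape and the number of exposure periods to the rate. Here ∑xᵢ = 15 and n = 10, so shape 3.3→18.3 and rate 3.9→13.9.
E[λ | data] = 18.3/13.9 = 1.317.

Posterior: Gamma(shape=18.3, rate=13.9); mean ≈ 1.317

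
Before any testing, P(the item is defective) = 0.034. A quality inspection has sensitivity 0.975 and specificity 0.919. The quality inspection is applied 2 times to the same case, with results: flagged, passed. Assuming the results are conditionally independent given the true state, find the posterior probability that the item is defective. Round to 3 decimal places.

Posterior P(H) ≈ 0.011

Let H be the event that the item is defective; start with P(H) = 0.034. P('flagged'|H) = 0.975, P('flagged'|¬H) = 0.081.
Update on result 1 ('flagged'): P(H) ← 0.975·0.0340 / (0.975·0.0340 + 0.081·0.9660) = 0.033150/0.11140 = 0.2976.
Update on result 2 ('passed'): P(H) ← 0.025·0.2976 / (0.025·0.2976 + 0.919·0.7024) = 0.0074397/0.65296 = 0.0114.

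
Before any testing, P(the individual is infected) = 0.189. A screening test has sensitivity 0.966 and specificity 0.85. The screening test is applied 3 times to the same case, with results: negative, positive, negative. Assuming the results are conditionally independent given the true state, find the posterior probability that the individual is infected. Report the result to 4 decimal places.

Posterior P(H) ≈ 0.0024

With H the event that the individual is infected, the joint likelihood of the observed sequence is P(data|H) = 0.034·0.966·0.034 = 0.0011167 and P(data|¬H) = 0.85·0.15·0.85 = 0.10837.
Bayes: P(H|data) = 0.189·0.0011167 / (0.189·0.0011167 + 0.811·0.10837) = 0.00021106/0.088103 = 0.0024.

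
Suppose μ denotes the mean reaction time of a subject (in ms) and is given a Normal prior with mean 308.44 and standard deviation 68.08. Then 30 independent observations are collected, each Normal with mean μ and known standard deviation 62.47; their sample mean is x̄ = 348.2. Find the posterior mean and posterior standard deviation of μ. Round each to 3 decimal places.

Posterior mean ≈ 347.115; posterior SD ≈ 11.249

With known σ, the Normal prior is conjugate. Weight on the data is w = (n/σ²)/(n/σ² + 1/τ₀²) = 0.00768738/(0.00768738+0.00021576) = 0.97270.
Posterior mean = w·x̄ + (1−w)·μ₀ = 0.97270·348.2 + 0.027300·308.44 = 347.115. Posterior variance = 1/(0.00768738+0.00021576) = 126.532, so SD = 11.249.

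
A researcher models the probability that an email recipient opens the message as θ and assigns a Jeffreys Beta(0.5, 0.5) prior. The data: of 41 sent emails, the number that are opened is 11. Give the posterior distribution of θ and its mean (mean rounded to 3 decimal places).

Observing 11 successes and 30 failures updates Beta(0.5, 0.5) by adding the success and failure counts to the two shape parameters: α = 0.5+11 = 11.5, β = 0.5+30 = 30.5.
E[θ | data] = 11.5/(11.5+30.5) = 0.274.

Posterior: Beta(11.5, 30.5); mean ≈ 0.274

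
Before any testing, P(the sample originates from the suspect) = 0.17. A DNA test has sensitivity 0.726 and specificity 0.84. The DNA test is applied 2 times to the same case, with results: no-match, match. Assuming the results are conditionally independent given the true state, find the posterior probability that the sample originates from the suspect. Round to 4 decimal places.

Posterior P(H) ≈ 0.2326

With H the event that the sample originates from the suspect, the joint likelihood of the observed sequence is P(data|H) = 0.274·0.726 = 0.19892 and P(data|¬H) = 0.84·0.16 = 0.13440.
Bayes: P(H|data) = 0.17·0.19892 / (0.17·0.19892 + 0.83·0.13440) = 0.033817/0.14537 = 0.2326.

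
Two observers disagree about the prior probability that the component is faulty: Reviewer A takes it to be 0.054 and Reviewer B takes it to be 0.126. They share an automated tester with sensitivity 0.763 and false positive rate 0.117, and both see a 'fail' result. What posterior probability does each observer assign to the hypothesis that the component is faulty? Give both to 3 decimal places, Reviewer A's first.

The likelihood ratio for a 'fail' result is 0.763/0.117 = 6.5214.
Reviewer A: prior odds 0.054/0.946 = 0.057082; posterior odds 0.37226; posterior probability 0.271.
Reviewer B: prior odds 0.126/0.874 = 0.14416; posterior odds 0.94015; posterior probability 0.485.

Reviewer A: 0.271; Reviewer B: 0.485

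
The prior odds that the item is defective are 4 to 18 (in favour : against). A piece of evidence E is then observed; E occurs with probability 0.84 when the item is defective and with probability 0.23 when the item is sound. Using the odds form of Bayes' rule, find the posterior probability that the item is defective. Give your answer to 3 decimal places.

Prior odds = 4/18 = 0.22222. In log-odds, ln(0.22222) = -1.5041.
Add log likelihood ratio: ln(3.6522) = 1.2953.
Posterior log-odds = -0.20875, so posterior odds = exp(-0.20875) = 0.81159. Converting, P(H|E) = 0.81159/1.8116 = 0.448.

Posterior probability ≈ 0.448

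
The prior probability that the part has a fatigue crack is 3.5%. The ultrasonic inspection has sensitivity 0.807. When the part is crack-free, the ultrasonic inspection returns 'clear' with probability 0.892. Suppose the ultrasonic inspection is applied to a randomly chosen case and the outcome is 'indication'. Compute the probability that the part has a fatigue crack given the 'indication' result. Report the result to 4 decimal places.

P(H | E) ≈ 0.2132

Write H for 'the part has a fatigue crack'. Prior odds H:¬H = 0.035/0.965 = 0.036269. For the 'indication' outcome, the likelihood ratio is 0.807/0.108 = 7.4722.
Posterior odds = 0.036269 × 7.4722 = 0.27101, so P(H|E) = 0.27101/(1+0.27101) = 0.2132.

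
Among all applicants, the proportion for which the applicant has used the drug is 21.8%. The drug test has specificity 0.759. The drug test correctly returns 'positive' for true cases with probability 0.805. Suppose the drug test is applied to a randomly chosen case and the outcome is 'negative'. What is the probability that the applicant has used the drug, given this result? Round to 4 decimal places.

Let H be the event that the applicant has used the drug. P(H) = 0.218, so P(¬H) = 0.782. With E the 'negative' result, P(E|H) = 0.195 and P(E|¬H) = 0.759.
P(E) = 0.195·0.218 + 0.759·0.782 = 0.042510 + 0.59354 = 0.63605.
By Bayes' theorem, P(H|E) = 0.042510 / 0.63605 = 0.0668.

P(H | E) ≈ 0.0668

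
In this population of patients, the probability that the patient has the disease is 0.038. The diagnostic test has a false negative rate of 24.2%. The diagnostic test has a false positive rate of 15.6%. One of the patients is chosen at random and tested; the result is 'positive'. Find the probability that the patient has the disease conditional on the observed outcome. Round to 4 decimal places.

P(H | E) ≈ 0.1610

Write H for 'the patient has the disease'. Prior odds H:¬H = 0.038/0.962 = 0.039501. For the 'positive' outcome, the likelihood ratio is 0.758/0.156 = 4.8590.
Posterior odds = 0.039501 × 4.8590 = 0.19193, so P(H|E) = 0.19193/(1+0.19193) = 0.1610.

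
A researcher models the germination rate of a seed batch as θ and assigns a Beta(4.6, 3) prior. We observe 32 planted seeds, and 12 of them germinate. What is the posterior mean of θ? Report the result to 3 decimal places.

Observing 12 successes and 20 failures updates Beta(4.6, 3) by adding the success and failure counts to the two shape parameters: α = 4.6+12 = 16.6, β = 3+20 = 23.
Posterior mean = α/(α+β) = 16.6/39.6 = 0.419.

Posterior mean ≈ 0.419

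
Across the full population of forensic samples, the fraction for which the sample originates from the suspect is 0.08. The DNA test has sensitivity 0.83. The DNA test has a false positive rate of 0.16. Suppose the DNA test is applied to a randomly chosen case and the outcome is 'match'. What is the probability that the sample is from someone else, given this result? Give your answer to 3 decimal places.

Write H for 'the sample originates from the suspect'. Prior odds H:¬H = 0.08/0.92 = 0.086957. For the 'match' outcome, the likelihood ratio is 0.83/0.16 = 5.1875.
Posterior odds = 0.086957 × 5.1875 = 0.45109, so P(H|E) = 0.45109/(1+0.45109) = 0.311. Then P(¬H|E) = 1 − 0.311 = 0.689.

P(¬H | E) ≈ 0.689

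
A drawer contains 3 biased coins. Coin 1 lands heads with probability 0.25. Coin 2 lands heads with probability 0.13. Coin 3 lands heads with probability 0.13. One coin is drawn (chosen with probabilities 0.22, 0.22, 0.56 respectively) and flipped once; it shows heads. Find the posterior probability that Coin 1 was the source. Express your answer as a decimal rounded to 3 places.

Tabulate prior·likelihood by source: [1] prior 0.22, lik 0.25, product 0.05500; [2] prior 0.22, lik 0.13, product 0.02860; [3] prior 0.56, lik 0.13, product 0.07280.
Normalizing constant = 0.15640; the posterior for Coin 1 is its product over the sum, 0.05500/0.15640 = 0.352.

Posterior probability ≈ 0.352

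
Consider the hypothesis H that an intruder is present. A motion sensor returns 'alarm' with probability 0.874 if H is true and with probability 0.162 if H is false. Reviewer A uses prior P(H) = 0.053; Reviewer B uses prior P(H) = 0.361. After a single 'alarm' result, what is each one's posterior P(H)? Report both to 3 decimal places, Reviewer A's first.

Reviewer A: 0.232; Reviewer B: 0.753

P('+'|H) = 0.874, P('+'|¬H) = 0.162.
Reviewer A: numerator 0.874·0.053 = 0.046322; evidence = 0.046322+0.162·0.947 = 0.19974; posterior = 0.232.
Reviewer B: numerator 0.874·0.361 = 0.31551; evidence = 0.31551+0.162·0.639 = 0.41903; posterior = 0.753.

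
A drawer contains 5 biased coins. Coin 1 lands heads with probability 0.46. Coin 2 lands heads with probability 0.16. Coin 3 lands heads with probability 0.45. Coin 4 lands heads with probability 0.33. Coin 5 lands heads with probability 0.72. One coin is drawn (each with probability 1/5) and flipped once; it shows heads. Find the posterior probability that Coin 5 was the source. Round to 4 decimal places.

Posterior probability ≈ 0.3396

P(heads|C1) = 0.46; P(heads|C2) = 0.16; P(heads|C3) = 0.45; P(heads|C4) = 0.33; P(heads|C5) = 0.72.
Prior × likelihood for each source: 0.2·0.46=0.09200, 0.2·0.16=0.03200, 0.2·0.45=0.09000, 0.2·0.33=0.06600, 0.2·0.72=0.1440. Summing gives P(heads) = 0.42400.
P(Coin 5 | heads) = 0.1440 / 0.42400 = 0.3396.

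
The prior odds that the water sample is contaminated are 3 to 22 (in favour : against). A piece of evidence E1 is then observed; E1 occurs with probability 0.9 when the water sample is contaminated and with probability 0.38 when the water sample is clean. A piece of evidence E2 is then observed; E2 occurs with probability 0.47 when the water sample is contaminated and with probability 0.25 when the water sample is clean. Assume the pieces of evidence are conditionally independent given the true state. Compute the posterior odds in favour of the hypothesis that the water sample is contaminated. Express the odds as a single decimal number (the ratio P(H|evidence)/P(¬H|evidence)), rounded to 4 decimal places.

Prior odds = 3/22 = 0.13636. In log-odds, ln(0.13636) = -1.9924.
Add log likelihood ratios: ln(2.3684) + ln(1.8800) = 1.4935.
Posterior log-odds = -0.49893, so posterior odds = exp(-0.49893) = 0.60718.

Posterior odds ≈ 0.6072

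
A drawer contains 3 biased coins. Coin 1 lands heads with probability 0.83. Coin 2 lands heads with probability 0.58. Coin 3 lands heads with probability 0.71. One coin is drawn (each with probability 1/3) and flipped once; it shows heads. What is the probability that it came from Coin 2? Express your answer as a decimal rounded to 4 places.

Posterior probability ≈ 0.2736

P(heads|C1) = 0.83; P(heads|C2) = 0.58; P(heads|C3) = 0.71.
Prior × likelihood for each source: 0.333333·0.83=0.2767, 0.333333·0.58=0.1933, 0.333333·0.71=0.2367. Summing gives P(heads) = 0.70667.
P(Coin 2 | heads) = 0.1933 / 0.70667 = 0.2736.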